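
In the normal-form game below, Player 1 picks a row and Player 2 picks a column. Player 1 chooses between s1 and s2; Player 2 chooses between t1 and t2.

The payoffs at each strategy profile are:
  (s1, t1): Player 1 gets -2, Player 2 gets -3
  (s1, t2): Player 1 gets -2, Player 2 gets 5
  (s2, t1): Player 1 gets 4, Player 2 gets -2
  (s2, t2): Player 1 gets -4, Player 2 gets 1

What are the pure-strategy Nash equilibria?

(s1, t2)

(s1, t1): Player 1 prefers s2 (4 > -2); Player 2 prefers t2 (5 > -3) — not an equilibrium.
(s1, t2): Player 1 gets -2 ≥ -4 from s2, and Player 2 gets 5 ≥ -3 from t1 — Nash equilibrium.
(s2, t1): Player 2 prefers t2 (1 > -2) — not an equilibrium.
(s2, t2): Player 1 prefers s1 (-2 > -4) — not an equilibrium.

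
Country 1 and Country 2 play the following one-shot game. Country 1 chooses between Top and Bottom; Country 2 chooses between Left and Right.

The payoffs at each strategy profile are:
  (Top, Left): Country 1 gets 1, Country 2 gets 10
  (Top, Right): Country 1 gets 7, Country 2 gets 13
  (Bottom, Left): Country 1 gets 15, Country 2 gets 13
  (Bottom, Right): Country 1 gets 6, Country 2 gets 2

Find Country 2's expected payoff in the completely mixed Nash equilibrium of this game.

149/14

First find x, the probability Country 1 plays Top, from Country 2's indifference between Left and Right: 10x + 13(1−x) = 13x + 2(1−x), giving x = 11/14.
Since Country 2 is indifferent in equilibrium, Country 2's expected payoff equals the payoff from either column against (11/14, 3/14). Using Left: 10(11/14) + 13(3/14) = 149/14.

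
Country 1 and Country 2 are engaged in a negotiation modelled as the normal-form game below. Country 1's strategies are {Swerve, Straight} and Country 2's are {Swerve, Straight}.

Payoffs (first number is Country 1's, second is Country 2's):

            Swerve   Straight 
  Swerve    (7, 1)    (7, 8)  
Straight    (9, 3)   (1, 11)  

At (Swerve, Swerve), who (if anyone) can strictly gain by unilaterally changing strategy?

Country 1 at (Swerve, Swerve) earns 7; deviating to Straight yields 9 — a strict improvement.
Country 2 earns 1; deviating to Straight yields 8 — a strict improvement.
Both Country 1 and Country 2 have strictly profitable deviations.

Both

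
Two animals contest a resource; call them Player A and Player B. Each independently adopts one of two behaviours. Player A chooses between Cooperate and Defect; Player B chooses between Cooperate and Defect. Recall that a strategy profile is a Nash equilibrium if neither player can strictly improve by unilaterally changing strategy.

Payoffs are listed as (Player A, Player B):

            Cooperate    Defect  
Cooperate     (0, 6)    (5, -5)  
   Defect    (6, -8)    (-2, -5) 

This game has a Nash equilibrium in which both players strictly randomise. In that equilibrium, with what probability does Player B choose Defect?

6/13

Let c be the probability that Player B plays Cooperate. In a completely mixed equilibrium, Player A must be indifferent between Cooperate and Defect.
Player A's expected payoff from Cooperate is 5(1−c); from Defect it is 6c − 2(1−c).
Setting these equal: −5c + 5 = 8c − 2, so c = 7/13.
Therefore Player B plays Defect with probability 1 − 7/13 = 6/13.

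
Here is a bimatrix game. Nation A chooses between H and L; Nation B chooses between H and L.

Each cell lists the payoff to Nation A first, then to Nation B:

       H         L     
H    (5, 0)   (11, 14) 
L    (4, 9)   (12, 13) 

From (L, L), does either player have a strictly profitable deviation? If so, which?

Neither

Nation A at (L, L) earns 12; deviating to H yields 11 — not better.
Nation B earns 13; deviating to H yields 9 — not better.
Neither player can strictly improve; the profile is a Nash equilibrium.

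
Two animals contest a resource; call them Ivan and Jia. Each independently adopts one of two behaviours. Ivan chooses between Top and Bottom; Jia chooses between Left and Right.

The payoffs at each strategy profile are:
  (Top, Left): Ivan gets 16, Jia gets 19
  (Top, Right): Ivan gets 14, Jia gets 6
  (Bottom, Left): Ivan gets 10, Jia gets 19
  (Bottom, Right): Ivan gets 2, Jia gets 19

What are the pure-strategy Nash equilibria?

(Top, Left): Ivan gets 16 ≥ 10 from Bottom, and Jia gets 19 ≥ 6 from Right — Nash equilibrium.
(Top, Right): Jia prefers Left (19 > 6) — not an equilibrium.
(Bottom, Left): Ivan prefers Top (16 > 10) — not an equilibrium.
(Bottom, Right): Ivan prefers Top (14 > 2) — not an equilibrium.

(Top, Left)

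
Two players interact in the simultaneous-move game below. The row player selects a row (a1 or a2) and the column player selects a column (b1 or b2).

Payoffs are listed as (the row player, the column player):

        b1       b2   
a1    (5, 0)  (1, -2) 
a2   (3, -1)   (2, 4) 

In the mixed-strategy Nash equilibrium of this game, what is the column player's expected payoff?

First find x, the probability the row player plays a1, from the column player's indifference between b1 and b2: −(1−x) = −2x + 4(1−x), giving x = 5/7.
Since the column player is indifferent in equilibrium, the column player's expected payoff equals the payoff from either column against (5/7, 2/7). Using b1: −(2/7) = -2/7.

-2/7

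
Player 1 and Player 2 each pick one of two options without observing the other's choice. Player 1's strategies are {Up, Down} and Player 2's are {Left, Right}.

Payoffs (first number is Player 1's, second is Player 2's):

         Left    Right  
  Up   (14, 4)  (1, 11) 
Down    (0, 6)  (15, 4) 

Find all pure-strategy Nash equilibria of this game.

none

(Up, Left): Player 2 prefers Right (11 > 4) — not an equilibrium.
(Up, Right): Player 1 prefers Down (15 > 1) — not an equilibrium.
(Down, Left): Player 1 prefers Up (14 > 0) — not an equilibrium.
(Down, Right): Player 2 prefers Left (6 > 4) — not an equilibrium.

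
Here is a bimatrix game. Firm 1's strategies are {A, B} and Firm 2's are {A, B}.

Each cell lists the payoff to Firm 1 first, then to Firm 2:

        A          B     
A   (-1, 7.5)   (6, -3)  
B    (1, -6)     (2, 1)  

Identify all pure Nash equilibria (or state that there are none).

(A, A): Firm 1 prefers B (1 > -1) — not an equilibrium.
(A, B): Firm 2 prefers A (7.5 > -3) — not an equilibrium.
(B, A): Firm 2 prefers B (1 > -6) — not an equilibrium.
(B, B): Firm 1 prefers A (6 > 2) — not an equilibrium.

none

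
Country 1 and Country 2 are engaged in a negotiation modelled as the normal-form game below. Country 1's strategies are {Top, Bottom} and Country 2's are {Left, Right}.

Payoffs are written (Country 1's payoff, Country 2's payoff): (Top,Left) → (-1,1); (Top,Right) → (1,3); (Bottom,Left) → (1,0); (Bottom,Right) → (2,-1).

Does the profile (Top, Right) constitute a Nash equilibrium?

At (Top, Right), Country 1 earns 1; switching to Bottom would give 2, so Country 1 would deviate.
Country 2 earns 3; switching to Left would give 1, so Country 2 has no profitable deviation.
Since at least one player can profitably deviate, this is not a Nash equilibrium.

No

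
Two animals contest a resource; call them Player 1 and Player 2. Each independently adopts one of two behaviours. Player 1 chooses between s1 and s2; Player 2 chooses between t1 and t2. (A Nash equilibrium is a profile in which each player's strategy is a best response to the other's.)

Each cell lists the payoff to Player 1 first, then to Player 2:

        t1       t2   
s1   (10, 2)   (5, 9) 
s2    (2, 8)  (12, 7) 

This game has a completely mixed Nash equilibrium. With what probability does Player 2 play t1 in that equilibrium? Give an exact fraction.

Let y be the probability that Player 2 plays t1. In a completely mixed equilibrium, Player 1 must be indifferent between s1 and s2.
Player 1's expected payoff from s1 is 10y + 5(1−y); from s2 it is 2y + 12(1−y).
Setting these equal: 5y + 5 = −10y + 12, so y = 7/15.

7/15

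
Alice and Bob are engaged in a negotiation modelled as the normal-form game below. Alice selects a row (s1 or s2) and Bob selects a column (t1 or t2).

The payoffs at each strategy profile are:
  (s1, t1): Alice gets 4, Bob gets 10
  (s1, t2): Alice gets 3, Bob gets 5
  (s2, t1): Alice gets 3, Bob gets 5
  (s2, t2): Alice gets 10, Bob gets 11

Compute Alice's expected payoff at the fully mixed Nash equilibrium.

First find q, the probability Bob plays t1, from Alice's indifference between s1 and s2: 4q + 3(1−q) = 3q + 10(1−q), giving q = 7/8.
Since Alice is indifferent in equilibrium, Alice's expected payoff equals the payoff from either row against (7/8, 1/8). Using s1: 4(7/8) + 3(1/8) = 31/8.

31/8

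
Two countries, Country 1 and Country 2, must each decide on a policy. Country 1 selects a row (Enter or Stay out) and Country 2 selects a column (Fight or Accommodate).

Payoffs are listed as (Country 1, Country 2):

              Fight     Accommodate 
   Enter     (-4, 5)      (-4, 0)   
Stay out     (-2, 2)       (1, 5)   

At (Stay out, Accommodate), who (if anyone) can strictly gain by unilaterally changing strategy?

Country 1 at (Stay out, Accommodate) earns 1; deviating to Enter yields -4 — not better.
Country 2 earns 5; deviating to Fight yields 2 — not better.
Neither player can strictly improve; the profile is a Nash equilibrium.

Neither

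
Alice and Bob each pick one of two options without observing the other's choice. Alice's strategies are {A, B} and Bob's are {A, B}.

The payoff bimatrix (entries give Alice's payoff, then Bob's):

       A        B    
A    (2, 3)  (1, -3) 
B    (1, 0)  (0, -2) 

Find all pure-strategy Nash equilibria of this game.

(A, A)

(A, A): Alice gets 2 ≥ 1 from B, and Bob gets 3 ≥ -3 from B — Nash equilibrium.
(A, B): Bob prefers A (3 > -3) — not an equilibrium.
(B, A): Alice prefers A (2 > 1) — not an equilibrium.
(B, B): Alice prefers A (1 > 0); Bob prefers A (0 > -2) — not an equilibrium.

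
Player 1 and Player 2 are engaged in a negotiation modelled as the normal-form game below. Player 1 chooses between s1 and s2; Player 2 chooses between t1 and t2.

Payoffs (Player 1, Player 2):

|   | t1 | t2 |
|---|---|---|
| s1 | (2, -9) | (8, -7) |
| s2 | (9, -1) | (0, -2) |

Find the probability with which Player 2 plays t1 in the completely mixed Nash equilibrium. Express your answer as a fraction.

Let c be the probability that Player 2 plays t1. In a completely mixed equilibrium, Player 1 must be indifferent between s1 and s2.
Player 1's expected payoff from s1 is 2c + 8(1−c); from s2 it is 9c.
Setting these equal: −6c + 8 = 9c, so c = 8/15.

8/15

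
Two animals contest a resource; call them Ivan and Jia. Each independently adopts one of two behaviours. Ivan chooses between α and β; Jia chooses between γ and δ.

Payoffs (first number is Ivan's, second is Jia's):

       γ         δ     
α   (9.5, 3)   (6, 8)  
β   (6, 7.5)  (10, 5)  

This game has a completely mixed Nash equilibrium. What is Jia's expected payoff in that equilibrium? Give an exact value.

6

First find p, the probability Ivan plays α, from Jia's indifference between γ and δ: 3p + 7.5(1−p) = 8p + 5(1−p), giving p = 1/3.
Since Jia is indifferent in equilibrium, Jia's expected payoff equals the payoff from either column against (1/3, 2/3). Using γ: 3(1/3) + 7.5(2/3) = 6.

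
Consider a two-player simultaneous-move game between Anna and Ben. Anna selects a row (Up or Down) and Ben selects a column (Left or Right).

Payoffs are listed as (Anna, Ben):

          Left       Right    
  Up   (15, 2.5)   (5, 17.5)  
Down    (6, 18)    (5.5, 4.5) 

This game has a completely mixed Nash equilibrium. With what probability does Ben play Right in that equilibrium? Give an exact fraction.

Let y be the probability that Ben plays Left. In a completely mixed equilibrium, Anna must be indifferent between Up and Down.
Anna's expected payoff from Up is 15y + 5(1−y); from Down it is 6y + 5.5(1−y).
Setting these equal: 10y + 5 = 0.5y + 5.5, so y = 1/19.
Therefore Ben plays Right with probability 1 − 1/19 = 18/19.

18/19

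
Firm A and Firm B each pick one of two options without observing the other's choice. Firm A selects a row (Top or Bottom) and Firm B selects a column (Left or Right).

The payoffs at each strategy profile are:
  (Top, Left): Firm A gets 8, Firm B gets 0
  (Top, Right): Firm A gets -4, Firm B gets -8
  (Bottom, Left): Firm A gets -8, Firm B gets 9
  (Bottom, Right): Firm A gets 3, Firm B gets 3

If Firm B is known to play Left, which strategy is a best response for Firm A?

Top

Against Left, Firm A earns 8 from Top and -8 from Bottom.
So Top is the best response.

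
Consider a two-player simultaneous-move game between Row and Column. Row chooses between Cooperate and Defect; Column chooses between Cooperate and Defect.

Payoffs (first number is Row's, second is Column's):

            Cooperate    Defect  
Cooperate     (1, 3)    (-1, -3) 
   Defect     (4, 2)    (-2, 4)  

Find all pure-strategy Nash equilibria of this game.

(Cooperate, Cooperate): Row prefers Defect (4 > 1) — not an equilibrium.
(Cooperate, Defect): Column prefers Cooperate (3 > -3) — not an equilibrium.
(Defect, Cooperate): Column prefers Defect (4 > 2) — not an equilibrium.
(Defect, Defect): Row prefers Cooperate (-1 > -2) — not an equilibrium.

none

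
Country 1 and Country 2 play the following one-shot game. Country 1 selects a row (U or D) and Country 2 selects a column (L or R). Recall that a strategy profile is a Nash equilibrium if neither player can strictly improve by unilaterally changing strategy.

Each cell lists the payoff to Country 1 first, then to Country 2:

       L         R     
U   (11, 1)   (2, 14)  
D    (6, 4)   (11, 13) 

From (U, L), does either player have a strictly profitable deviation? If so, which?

Country 1 at (U, L) earns 11; deviating to D yields 6 — not better.
Country 2 earns 1; deviating to R yields 14 — a strict improvement.
Only Country 2 has a strictly profitable deviation.

Country 2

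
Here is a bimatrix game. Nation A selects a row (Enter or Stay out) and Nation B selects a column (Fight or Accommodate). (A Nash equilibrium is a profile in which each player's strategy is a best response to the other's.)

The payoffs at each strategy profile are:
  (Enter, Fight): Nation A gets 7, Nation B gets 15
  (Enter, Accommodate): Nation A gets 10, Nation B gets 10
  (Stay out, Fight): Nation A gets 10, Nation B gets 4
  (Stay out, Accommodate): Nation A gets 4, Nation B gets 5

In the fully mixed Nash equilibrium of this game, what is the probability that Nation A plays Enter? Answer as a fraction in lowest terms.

Let x be the probability that Nation A plays Enter. In a completely mixed equilibrium, Nation B must be indifferent between Fight and Accommodate.
Nation B's expected payoff from Fight is 15x + 4(1−x); from Accommodate it is 10x + 5(1−x).
Setting these equal: 11x + 4 = 5x + 5, so x = 1/6.

1/6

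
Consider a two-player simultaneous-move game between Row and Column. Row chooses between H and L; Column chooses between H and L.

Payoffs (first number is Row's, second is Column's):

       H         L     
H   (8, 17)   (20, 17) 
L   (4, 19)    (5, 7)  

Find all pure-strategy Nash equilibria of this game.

(H, H) and (H, L)

(H, H): Row gets 8 ≥ 4 from L, and Column gets 17 ≥ 17 from L — Nash equilibrium.
(H, L): Row gets 20 ≥ 5 from L, and Column gets 17 ≥ 17 from H — Nash equilibrium.
(L, H): Row prefers H (8 > 4) — not an equilibrium.
(L, L): Row prefers H (20 > 5); Column prefers H (19 > 7) — not an equilibrium.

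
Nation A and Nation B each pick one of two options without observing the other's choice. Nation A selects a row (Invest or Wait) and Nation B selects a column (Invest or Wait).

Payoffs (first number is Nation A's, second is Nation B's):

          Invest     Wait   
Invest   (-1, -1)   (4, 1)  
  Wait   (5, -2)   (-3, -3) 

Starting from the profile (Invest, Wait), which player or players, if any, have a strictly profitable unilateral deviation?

Neither

Nation A at (Invest, Wait) earns 4; deviating to Wait yields -3 — not better.
Nation B earns 1; deviating to Invest yields -1 — not better.
Neither player can strictly improve; the profile is a Nash equilibrium.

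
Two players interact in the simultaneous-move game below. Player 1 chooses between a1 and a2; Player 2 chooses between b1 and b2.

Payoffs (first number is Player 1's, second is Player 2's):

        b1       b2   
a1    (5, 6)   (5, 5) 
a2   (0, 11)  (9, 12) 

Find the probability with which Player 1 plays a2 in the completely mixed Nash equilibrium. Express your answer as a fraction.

1/2

Let r be the probability that Player 1 plays a1. In a completely mixed equilibrium, Player 2 must be indifferent between b1 and b2.
Player 2's expected payoff from b1 is 6r + 11(1−r); from b2 it is 5r + 12(1−r).
Setting these equal: −5r + 11 = −7r + 12, so r = 1/2.
Therefore Player 1 plays a2 with probability 1 − 1/2 = 1/2.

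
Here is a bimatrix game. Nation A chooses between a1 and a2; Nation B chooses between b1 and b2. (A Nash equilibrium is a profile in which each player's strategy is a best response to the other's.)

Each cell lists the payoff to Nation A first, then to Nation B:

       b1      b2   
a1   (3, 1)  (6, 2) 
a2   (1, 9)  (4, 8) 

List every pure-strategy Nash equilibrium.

(a1, b2)

(a1, b1): Nation B prefers b2 (2 > 1) — not an equilibrium.
(a1, b2): Nation A gets 6 ≥ 4 from a2, and Nation B gets 2 ≥ 1 from b1 — Nash equilibrium.
(a2, b1): Nation A prefers a1 (3 > 1) — not an equilibrium.
(a2, b2): Nation A prefers a1 (6 > 4); Nation B prefers b1 (9 > 8) — not an equilibrium.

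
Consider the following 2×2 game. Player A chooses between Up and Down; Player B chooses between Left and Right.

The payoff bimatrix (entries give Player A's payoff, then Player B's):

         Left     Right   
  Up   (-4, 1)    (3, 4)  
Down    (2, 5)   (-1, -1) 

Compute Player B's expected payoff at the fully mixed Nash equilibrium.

First find p, the probability Player A plays Up, from Player B's indifference between Left and Right: p + 5(1−p) = 4p − (1−p), giving p = 2/3.
Since Player B is indifferent in equilibrium, Player B's expected payoff equals the payoff from either column against (2/3, 1/3). Using Left: (2/3) + 5(1/3) = 7/3.

7/3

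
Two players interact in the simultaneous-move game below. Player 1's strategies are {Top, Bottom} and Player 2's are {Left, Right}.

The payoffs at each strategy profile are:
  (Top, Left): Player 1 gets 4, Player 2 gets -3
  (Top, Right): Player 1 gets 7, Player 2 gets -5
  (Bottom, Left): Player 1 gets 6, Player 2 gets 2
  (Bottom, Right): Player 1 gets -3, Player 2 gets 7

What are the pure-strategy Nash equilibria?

none

(Top, Left): Player 1 prefers Bottom (6 > 4) — not an equilibrium.
(Top, Right): Player 2 prefers Left (-3 > -5) — not an equilibrium.
(Bottom, Left): Player 2 prefers Right (7 > 2) — not an equilibrium.
(Bottom, Right): Player 1 prefers Top (7 > -3) — not an equilibrium.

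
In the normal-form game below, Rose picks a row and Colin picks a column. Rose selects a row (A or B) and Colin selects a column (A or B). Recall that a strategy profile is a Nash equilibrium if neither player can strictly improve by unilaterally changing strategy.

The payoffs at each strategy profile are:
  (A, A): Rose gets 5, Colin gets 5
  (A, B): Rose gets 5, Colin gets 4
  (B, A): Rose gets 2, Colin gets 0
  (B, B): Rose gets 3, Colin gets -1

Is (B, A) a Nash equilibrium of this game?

No

At (B, A), Rose earns 2; switching to A would give 5, so Rose would deviate.
Colin earns 0; switching to B would give -1, so Colin has no profitable deviation.
Since at least one player can profitably deviate, this is not a Nash equilibrium.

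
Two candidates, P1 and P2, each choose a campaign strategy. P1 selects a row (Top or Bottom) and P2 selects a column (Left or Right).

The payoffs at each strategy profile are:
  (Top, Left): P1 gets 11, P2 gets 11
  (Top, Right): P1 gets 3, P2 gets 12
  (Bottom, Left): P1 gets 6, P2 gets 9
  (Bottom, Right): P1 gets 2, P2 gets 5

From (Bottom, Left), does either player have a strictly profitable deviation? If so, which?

P1 at (Bottom, Left) earns 6; deviating to Top yields 11 — a strict improvement.
P2 earns 9; deviating to Right yields 5 — not better.
Only P1 has a strictly profitable deviation.

P1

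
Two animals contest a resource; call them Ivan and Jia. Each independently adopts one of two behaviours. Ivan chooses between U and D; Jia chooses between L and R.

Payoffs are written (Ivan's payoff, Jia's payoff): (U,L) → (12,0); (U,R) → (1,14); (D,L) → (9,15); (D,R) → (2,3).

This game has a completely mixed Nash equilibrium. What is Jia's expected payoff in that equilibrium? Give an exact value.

105/13

First find p, the probability Ivan plays U, from Jia's indifference between L and R: 15(1−p) = 14p + 3(1−p), giving p = 6/13.
Since Jia is indifferent in equilibrium, Jia's expected payoff equals the payoff from either column against (6/13, 7/13). Using L: 15(7/13) = 105/13.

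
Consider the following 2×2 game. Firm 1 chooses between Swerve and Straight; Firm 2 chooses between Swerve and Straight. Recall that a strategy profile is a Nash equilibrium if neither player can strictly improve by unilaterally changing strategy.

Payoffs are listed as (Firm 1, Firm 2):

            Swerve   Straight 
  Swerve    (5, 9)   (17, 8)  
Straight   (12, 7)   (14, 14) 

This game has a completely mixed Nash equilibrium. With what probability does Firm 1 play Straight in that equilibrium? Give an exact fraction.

Let x be the probability that Firm 1 plays Swerve. In a completely mixed equilibrium, Firm 2 must be indifferent between Swerve and Straight.
Firm 2's expected payoff from Swerve is 9x + 7(1−x); from Straight it is 8x + 14(1−x).
Setting these equal: 2x + 7 = −6x + 14, so x = 7/8.
Therefore Firm 1 plays Straight with probability 1 − 7/8 = 1/8.

1/8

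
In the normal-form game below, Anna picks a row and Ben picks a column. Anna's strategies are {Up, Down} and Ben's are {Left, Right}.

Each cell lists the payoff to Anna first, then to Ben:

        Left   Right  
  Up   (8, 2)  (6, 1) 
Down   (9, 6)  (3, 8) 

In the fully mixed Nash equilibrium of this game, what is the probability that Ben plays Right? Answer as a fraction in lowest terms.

Let y be the probability that Ben plays Left. In a completely mixed equilibrium, Anna must be indifferent between Up and Down.
Anna's expected payoff from Up is 8y + 6(1−y); from Down it is 9y + 3(1−y).
Setting these equal: 2y + 6 = 6y + 3, so y = 3/4.
Therefore Ben plays Right with probability 1 − 3/4 = 1/4.

1/4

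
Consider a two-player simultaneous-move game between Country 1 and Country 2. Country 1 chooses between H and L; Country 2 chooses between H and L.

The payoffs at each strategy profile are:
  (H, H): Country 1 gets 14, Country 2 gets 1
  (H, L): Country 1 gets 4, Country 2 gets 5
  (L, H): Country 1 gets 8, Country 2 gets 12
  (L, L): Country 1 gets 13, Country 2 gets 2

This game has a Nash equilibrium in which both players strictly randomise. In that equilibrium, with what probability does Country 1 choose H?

Let p be the probability that Country 1 plays H. In a completely mixed equilibrium, Country 2 must be indifferent between H and L.
Country 2's expected payoff from H is p + 12(1−p); from L it is 5p + 2(1−p).
Setting these equal: −11p + 12 = 3p + 2, so p = 5/7.

5/7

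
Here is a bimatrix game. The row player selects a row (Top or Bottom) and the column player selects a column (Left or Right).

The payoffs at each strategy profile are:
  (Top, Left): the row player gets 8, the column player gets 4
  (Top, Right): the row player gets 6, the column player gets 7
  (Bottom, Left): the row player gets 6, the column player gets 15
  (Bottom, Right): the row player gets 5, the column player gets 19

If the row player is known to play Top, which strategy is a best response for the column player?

Against Top, the column player earns 4 from Left and 7 from Right.
So Right is the best response.

Right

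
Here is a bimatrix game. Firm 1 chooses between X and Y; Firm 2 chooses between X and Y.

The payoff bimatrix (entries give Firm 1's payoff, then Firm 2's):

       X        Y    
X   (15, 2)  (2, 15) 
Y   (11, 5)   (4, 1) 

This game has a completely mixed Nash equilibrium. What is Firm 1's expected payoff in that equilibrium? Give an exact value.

First find y, the probability Firm 2 plays X, from Firm 1's indifference between X and Y: 15y + 2(1−y) = 11y + 4(1−y), giving y = 1/3.
Since Firm 1 is indifferent in equilibrium, Firm 1's expected payoff equals the payoff from either row against (1/3, 2/3). Using X: 15(1/3) + 2(2/3) = 19/3.

19/3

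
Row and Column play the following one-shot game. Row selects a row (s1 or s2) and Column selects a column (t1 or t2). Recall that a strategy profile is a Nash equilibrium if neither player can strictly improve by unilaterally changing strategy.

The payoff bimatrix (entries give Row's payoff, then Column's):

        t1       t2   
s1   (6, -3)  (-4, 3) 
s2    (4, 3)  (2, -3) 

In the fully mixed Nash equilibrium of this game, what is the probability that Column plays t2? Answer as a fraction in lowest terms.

Let q be the probability that Column plays t1. In a completely mixed equilibrium, Row must be indifferent between s1 and s2.
Row's expected payoff from s1 is 6q − 4(1−q); from s2 it is 4q + 2(1−q).
Setting these equal: 10q − 4 = 2q + 2, so q = 3/4.
Therefore Column plays t2 with probability 1 − 3/4 = 1/4.

1/4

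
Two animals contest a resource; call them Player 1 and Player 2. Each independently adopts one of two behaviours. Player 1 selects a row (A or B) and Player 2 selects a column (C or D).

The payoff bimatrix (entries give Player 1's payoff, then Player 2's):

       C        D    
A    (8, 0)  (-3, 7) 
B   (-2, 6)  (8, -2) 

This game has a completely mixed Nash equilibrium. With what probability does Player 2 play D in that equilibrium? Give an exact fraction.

Let c be the probability that Player 2 plays C. In a completely mixed equilibrium, Player 1 must be indifferent between A and B.
Player 1's expected payoff from A is 8c − 3(1−c); from B it is −2c + 8(1−c).
Setting these equal: 11c − 3 = −10c + 8, so c = 11/21.
Therefore Player 2 plays D with probability 1 − 11/21 = 10/21.

10/21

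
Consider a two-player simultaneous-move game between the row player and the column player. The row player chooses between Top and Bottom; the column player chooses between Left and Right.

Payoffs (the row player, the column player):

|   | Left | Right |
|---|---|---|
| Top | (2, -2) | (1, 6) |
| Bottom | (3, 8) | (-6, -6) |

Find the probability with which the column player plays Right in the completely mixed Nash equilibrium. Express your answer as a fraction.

Let c be the probability that the column player plays Left. In a completely mixed equilibrium, the row player must be indifferent between Top and Bottom.
The row player's expected payoff from Top is 2c + (1−c); from Bottom it is 3c − 6(1−c).
Setting these equal: c + 1 = 9c − 6, so c = 7/8.
Therefore the column player plays Right with probability 1 − 7/8 = 1/8.

1/8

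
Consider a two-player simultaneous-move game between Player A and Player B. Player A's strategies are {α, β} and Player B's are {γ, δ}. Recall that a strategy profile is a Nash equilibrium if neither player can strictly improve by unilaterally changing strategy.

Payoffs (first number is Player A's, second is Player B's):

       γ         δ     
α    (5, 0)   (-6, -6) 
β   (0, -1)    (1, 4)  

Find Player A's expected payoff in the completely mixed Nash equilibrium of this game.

First find y, the probability Player B plays γ, from Player A's indifference between α and β: 5y − 6(1−y) = (1−y), giving y = 7/12.
Since Player A is indifferent in equilibrium, Player A's expected payoff equals the payoff from either row against (7/12, 5/12). Using α: 5(7/12) − 6(5/12) = 5/12.

5/12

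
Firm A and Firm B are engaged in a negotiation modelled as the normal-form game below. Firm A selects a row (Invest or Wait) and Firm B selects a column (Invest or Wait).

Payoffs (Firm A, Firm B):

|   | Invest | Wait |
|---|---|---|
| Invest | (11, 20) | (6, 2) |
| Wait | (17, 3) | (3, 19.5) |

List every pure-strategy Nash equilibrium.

(Invest, Invest): Firm A prefers Wait (17 > 11) — not an equilibrium.
(Invest, Wait): Firm B prefers Invest (20 > 2) — not an equilibrium.
(Wait, Invest): Firm B prefers Wait (19.5 > 3) — not an equilibrium.
(Wait, Wait): Firm A prefers Invest (6 > 3) — not an equilibrium.

none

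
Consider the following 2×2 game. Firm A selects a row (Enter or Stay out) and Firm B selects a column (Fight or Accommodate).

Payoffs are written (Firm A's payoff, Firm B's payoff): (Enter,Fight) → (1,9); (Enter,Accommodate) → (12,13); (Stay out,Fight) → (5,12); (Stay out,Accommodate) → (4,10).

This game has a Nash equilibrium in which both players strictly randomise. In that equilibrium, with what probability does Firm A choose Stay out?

Let x be the probability that Firm A plays Enter. In a completely mixed equilibrium, Firm B must be indifferent between Fight and Accommodate.
Firm B's expected payoff from Fight is 9x + 12(1−x); from Accommodate it is 13x + 10(1−x).
Setting these equal: −3x + 12 = 3x + 10, so x = 1/3.
Therefore Firm A plays Stay out with probability 1 − 1/3 = 2/3.

2/3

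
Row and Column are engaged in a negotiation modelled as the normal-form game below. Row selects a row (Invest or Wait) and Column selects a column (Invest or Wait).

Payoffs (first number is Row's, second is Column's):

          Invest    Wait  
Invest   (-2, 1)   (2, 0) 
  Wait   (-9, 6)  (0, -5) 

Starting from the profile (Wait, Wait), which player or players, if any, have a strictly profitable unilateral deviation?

Row at (Wait, Wait) earns 0; deviating to Invest yields 2 — a strict improvement.
Column earns -5; deviating to Invest yields 6 — a strict improvement.
Both Row and Column have strictly profitable deviations.

Both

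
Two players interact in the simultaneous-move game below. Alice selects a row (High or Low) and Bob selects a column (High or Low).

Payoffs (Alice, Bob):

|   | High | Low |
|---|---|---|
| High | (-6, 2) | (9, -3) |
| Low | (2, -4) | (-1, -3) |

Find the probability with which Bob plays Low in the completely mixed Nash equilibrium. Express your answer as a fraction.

4/9

Let y be the probability that Bob plays High. In a completely mixed equilibrium, Alice must be indifferent between High and Low.
Alice's expected payoff from High is −6y + 9(1−y); from Low it is 2y − (1−y).
Setting these equal: −15y + 9 = 3y − 1, so y = 5/9.
Therefore Bob plays Low with probability 1 − 5/9 = 4/9.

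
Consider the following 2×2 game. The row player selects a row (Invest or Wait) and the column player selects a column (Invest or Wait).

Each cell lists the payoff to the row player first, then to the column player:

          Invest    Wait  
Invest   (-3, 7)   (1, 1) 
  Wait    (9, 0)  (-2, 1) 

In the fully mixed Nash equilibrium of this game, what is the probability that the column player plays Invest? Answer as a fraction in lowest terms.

Let c be the probability that the column player plays Invest. In a completely mixed equilibrium, the row player must be indifferent between Invest and Wait.
The row player's expected payoff from Invest is −3c + (1−c); from Wait it is 9c − 2(1−c).
Setting these equal: −4c + 1 = 11c − 2, so c = 1/5.

1/5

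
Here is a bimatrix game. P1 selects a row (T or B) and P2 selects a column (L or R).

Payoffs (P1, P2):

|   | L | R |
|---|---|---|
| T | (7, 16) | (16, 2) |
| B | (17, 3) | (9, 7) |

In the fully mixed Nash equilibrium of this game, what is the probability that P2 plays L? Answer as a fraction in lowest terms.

7/17

Let q be the probability that P2 plays L. In a completely mixed equilibrium, P1 must be indifferent between T and B.
P1's expected payoff from T is 7q + 16(1−q); from B it is 17q + 9(1−q).
Setting these equal: −9q + 16 = 8q + 9, so q = 7/17.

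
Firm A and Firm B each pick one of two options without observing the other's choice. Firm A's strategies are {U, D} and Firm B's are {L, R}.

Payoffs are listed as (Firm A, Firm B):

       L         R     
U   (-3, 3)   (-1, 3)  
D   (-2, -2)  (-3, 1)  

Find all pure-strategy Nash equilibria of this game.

(U, R)

(U, L): Firm A prefers D (-2 > -3) — not an equilibrium.
(U, R): Firm A gets -1 ≥ -3 from D, and Firm B gets 3 ≥ 3 from L — Nash equilibrium.
(D, L): Firm B prefers R (1 > -2) — not an equilibrium.
(D, R): Firm A prefers U (-1 > -3) — not an equilibrium.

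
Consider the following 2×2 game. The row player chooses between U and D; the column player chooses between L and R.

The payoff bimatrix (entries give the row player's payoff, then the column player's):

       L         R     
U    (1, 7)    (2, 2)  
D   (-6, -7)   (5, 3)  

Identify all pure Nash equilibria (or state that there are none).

(U, L): the row player gets 1 ≥ -6 from D, and the column player gets 7 ≥ 2 from R — Nash equilibrium.
(U, R): the row player prefers D (5 > 2); the column player prefers L (7 > 2) — not an equilibrium.
(D, L): the row player prefers U (1 > -6); the column player prefers R (3 > -7) — not an equilibrium.
(D, R): the row player gets 5 ≥ 2 from U, and the column player gets 3 ≥ -7 from L — Nash equilibrium.

(U, L) and (D, R)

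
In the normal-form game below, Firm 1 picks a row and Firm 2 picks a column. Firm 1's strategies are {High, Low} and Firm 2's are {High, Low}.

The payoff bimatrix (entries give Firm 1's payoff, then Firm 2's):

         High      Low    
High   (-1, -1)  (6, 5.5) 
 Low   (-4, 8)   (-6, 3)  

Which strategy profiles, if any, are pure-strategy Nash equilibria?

(High, Low)

(High, High): Firm 2 prefers Low (5.5 > -1) — not an equilibrium.
(High, Low): Firm 1 gets 6 ≥ -6 from Low, and Firm 2 gets 5.5 ≥ -1 from High — Nash equilibrium.
(Low, High): Firm 1 prefers High (-1 > -4) — not an equilibrium.
(Low, Low): Firm 1 prefers High (6 > -6); Firm 2 prefers High (8 > 3) — not an equilibrium.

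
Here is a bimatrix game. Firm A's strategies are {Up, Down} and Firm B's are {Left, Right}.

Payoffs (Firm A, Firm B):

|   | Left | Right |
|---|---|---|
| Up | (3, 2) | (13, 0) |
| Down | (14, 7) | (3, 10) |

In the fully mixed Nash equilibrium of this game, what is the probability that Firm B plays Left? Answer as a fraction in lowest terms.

Let y be the probability that Firm B plays Left. In a completely mixed equilibrium, Firm A must be indifferent between Up and Down.
Firm A's expected payoff from Up is 3y + 13(1−y); from Down it is 14y + 3(1−y).
Setting these equal: −10y + 13 = 11y + 3, so y = 10/21.

10/21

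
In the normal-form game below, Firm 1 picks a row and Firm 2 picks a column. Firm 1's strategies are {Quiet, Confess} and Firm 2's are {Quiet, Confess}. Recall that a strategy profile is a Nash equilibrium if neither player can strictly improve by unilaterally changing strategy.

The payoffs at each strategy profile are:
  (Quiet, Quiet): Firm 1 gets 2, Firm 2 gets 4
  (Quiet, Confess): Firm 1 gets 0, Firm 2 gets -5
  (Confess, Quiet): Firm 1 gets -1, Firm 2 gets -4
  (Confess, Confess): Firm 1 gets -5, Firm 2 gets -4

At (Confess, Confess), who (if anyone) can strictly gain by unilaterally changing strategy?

Firm 1

Firm 1 at (Confess, Confess) earns -5; deviating to Quiet yields 0 — a strict improvement.
Firm 2 earns -4; deviating to Quiet yields -4 — not better.
Only Firm 1 has a strictly profitable deviation.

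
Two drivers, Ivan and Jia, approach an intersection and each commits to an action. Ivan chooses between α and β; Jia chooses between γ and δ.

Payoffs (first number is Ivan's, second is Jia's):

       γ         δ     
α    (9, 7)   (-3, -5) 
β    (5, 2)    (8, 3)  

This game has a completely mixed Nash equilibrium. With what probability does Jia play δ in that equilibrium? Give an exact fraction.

4/15

Let c be the probability that Jia plays γ. In a completely mixed equilibrium, Ivan must be indifferent between α and β.
Ivan's expected payoff from α is 9c − 3(1−c); from β it is 5c + 8(1−c).
Setting these equal: 12c − 3 = −3c + 8, so c = 11/15.
Therefore Jia plays δ with probability 1 − 11/15 = 4/15.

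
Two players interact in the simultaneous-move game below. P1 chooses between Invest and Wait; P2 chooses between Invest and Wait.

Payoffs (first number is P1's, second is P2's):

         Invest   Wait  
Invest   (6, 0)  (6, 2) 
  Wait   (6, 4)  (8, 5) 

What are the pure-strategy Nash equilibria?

(Wait, Wait)

(Invest, Invest): P2 prefers Wait (2 > 0) — not an equilibrium.
(Invest, Wait): P1 prefers Wait (8 > 6) — not an equilibrium.
(Wait, Invest): P2 prefers Wait (5 > 4) — not an equilibrium.
(Wait, Wait): P1 gets 8 ≥ 6 from Invest, and P2 gets 5 ≥ 4 from Invest — Nash equilibrium.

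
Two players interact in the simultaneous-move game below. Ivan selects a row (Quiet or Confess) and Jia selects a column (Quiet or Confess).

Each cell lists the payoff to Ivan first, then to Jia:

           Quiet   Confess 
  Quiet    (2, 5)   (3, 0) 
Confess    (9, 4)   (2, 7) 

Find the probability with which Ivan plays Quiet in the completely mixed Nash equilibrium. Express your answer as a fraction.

3/8

Let x be the probability that Ivan plays Quiet. In a completely mixed equilibrium, Jia must be indifferent between Quiet and Confess.
Jia's expected payoff from Quiet is 5x + 4(1−x); from Confess it is 7(1−x).
Setting these equal: x + 4 = −7x + 7, so x = 3/8.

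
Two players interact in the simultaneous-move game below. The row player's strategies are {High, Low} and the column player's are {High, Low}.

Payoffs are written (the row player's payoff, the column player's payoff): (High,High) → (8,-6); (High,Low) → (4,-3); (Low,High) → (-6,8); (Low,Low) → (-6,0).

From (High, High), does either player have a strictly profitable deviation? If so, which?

The row player at (High, High) earns 8; deviating to Low yields -6 — not better.
The column player earns -6; deviating to Low yields -3 — a strict improvement.
Only the column player has a strictly profitable deviation.

The column player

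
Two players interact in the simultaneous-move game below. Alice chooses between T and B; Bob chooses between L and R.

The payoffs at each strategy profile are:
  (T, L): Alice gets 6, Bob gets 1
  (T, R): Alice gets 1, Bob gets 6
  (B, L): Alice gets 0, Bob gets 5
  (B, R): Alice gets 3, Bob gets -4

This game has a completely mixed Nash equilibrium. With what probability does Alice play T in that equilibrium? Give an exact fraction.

9/14

Let r be the probability that Alice plays T. In a completely mixed equilibrium, Bob must be indifferent between L and R.
Bob's expected payoff from L is r + 5(1−r); from R it is 6r − 4(1−r).
Setting these equal: −4r + 5 = 10r − 4, so r = 9/14.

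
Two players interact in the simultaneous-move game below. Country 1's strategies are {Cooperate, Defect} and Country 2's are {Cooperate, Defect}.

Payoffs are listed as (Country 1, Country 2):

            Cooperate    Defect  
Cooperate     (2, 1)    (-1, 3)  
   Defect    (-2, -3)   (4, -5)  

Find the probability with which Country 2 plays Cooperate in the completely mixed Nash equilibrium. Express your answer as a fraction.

5/9

Let y be the probability that Country 2 plays Cooperate. In a completely mixed equilibrium, Country 1 must be indifferent between Cooperate and Defect.
Country 1's expected payoff from Cooperate is 2y − (1−y); from Defect it is −2y + 4(1−y).
Setting these equal: 3y − 1 = −6y + 4, so y = 5/9.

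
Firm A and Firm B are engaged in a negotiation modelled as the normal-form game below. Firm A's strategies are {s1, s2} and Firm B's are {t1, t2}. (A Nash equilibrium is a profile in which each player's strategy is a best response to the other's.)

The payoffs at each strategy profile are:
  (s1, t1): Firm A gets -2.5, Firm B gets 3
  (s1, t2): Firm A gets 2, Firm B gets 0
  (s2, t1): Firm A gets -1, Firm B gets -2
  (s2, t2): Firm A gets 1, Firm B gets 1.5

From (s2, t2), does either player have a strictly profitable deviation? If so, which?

Firm A

Firm A at (s2, t2) earns 1; deviating to s1 yields 2 — a strict improvement.
Firm B earns 1.5; deviating to t1 yields -2 — not better.
Only Firm A has a strictly profitable deviation.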